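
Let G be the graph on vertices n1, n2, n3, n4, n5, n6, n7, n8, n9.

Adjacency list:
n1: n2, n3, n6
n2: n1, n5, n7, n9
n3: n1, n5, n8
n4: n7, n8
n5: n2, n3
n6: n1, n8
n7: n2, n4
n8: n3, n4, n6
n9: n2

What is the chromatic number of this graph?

n6 and n8 are adjacent, so at least 2 colors are needed.
2 colors suffice: color red → {n2, n3, n4, n6}; color blue → {n1, n5, n7, n8, n9}. Each edge has distinct colors on its endpoints.

2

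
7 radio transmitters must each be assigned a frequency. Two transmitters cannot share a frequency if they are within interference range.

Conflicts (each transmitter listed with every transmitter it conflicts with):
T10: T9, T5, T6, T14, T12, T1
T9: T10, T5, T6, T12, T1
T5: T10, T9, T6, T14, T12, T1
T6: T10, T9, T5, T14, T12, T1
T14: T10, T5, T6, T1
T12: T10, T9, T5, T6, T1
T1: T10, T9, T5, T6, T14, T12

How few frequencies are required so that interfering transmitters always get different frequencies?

6

T10, T9, T5, T6, T12, T1 are mutually in conflict, so at least 6 frequencies are needed.
A valid assignment using 6 frequencies: T10=2, T9=5, T5=4, T6=1, T14=5, T12=6, T1=3. Each listed conflict is separated.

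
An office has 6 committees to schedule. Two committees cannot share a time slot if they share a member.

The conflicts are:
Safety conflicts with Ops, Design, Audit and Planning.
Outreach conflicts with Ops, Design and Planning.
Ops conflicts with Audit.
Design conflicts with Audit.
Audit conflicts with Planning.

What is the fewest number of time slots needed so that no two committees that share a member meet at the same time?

Safety, Design, Audit pairwise conflict, so at least 3 time slots are needed.
3 time slots suffice: time slot 1 → {Outreach, Audit}; time slot 2 → {Safety}; time slot 3 → {Ops, Design, Planning}. Every pair that conflicts lands in different time slots.

3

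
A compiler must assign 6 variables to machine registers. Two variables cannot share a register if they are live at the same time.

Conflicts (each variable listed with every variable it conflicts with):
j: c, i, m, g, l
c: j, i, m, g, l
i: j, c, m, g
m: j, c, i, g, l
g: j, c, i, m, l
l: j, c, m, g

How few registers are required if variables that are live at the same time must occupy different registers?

j, c, m, g, l are mutually in conflict, so at least 5 registers are needed.
A valid assignment using 5 registers: j=4, c=2, i=5, m=3, g=1, l=5. Every pair that conflicts lands in different registers.

5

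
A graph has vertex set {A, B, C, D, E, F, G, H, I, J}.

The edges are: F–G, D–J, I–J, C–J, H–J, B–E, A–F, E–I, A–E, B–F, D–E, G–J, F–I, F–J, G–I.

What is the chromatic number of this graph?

F, G, I, J are pairwise adjacent (a clique of size 4), so at least 4 colors are needed.
One proper 4-coloring: A=3, B=3, C=2, D=2, E=1, F=2, G=4, H=2, I=3, J=1. Every edge joins two different colors.

4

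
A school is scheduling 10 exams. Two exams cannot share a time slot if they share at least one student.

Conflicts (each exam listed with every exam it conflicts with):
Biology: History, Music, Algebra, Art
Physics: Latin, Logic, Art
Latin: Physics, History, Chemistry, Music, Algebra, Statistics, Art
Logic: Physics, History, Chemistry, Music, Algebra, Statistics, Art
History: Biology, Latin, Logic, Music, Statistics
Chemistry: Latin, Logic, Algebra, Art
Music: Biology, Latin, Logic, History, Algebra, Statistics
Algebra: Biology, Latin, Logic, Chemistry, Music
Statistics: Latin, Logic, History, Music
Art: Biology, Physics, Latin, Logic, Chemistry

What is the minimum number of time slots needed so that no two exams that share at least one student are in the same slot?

4

Latin, History, Music, Statistics pairwise conflict, so at least 4 time slots are needed.
4 time slots suffice: time slot 1 → {Biology, Latin, Logic}; time slot 2 → {Music, Art}; time slot 3 → {Physics, History, Algebra}; time slot 4 → {Chemistry, Statistics}. Each listed conflict is separated.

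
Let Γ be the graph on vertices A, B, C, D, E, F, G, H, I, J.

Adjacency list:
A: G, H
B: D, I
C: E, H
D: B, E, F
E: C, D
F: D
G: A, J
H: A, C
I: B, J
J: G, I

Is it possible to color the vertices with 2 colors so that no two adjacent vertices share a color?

The cycle B-I-J-G-A-H-C-E-D-B has odd length 9, so it cannot be 2-colored; at least 3 colors are needed.
So 2 colors are not enough.

No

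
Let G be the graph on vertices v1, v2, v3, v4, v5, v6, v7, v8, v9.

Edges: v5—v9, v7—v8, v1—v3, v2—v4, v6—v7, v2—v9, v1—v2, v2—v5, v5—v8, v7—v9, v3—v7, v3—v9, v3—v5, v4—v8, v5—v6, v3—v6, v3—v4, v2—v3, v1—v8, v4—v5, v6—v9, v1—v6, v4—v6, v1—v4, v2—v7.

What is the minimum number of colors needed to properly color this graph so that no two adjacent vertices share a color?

v3, v4, v5, v6 are pairwise adjacent (a clique of size 4), so at least 4 colors are needed.
4 colors suffice: color 1 → {v3, v8}; color 2 → {v4, v9}; color 3 → {v1, v5, v7}; color 4 → {v2, v6}. No two adjacent vertices share a color.

4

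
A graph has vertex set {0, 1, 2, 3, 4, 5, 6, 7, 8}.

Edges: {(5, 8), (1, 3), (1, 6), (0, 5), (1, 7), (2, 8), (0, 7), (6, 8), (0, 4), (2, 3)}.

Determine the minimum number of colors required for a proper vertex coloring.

The cycle 2-3-1-6-8-2 has odd length 5, so it cannot be 2-colored; at least 3 colors are needed.
3 colors suffice: 0=red, 1=red, 2=green, 3=blue, 4=blue, 5=blue, 6=blue, 7=blue, 8=red. No two adjacent vertices share a color.

3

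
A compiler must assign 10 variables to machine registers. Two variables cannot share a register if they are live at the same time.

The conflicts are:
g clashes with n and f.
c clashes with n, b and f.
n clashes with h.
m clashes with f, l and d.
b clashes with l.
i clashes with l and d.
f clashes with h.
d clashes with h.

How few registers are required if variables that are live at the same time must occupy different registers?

3

The cycle l-m-f-c-b-l has odd length 5, so it cannot be 2-colored; at least 3 registers are needed.
3 registers suffice: register 1 → {n, f, l, d}; register 2 → {g, c, m, i, h}; register 3 → {b}. Every pair that conflicts lands in different registers.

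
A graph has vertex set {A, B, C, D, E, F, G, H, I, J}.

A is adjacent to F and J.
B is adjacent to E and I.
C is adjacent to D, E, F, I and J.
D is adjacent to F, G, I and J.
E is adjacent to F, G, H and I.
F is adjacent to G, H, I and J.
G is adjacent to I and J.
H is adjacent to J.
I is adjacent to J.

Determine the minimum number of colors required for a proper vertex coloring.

5

C, D, F, I, J form a clique, so at least 5 colors are needed.
5 colors suffice: color 1 → {B, F}; color 2 → {A, H, I}; color 3 → {E, J}; color 4 → {C, G}; color 5 → {D}. No two adjacent vertices share a color.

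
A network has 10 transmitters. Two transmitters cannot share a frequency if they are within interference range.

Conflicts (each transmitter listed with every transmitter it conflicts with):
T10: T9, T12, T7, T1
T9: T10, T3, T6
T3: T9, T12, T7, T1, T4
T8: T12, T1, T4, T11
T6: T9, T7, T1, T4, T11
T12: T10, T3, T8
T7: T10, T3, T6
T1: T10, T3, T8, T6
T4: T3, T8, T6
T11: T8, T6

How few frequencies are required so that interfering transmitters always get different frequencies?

T3 and T4 conflict, so at least 2 frequencies are needed.
2 frequencies suffice: frequency 1 → {T10, T3, T8, T6}; frequency 2 → {T9, T12, T7, T1, T4, T11}. Every pair that conflicts lands in different frequencies.

2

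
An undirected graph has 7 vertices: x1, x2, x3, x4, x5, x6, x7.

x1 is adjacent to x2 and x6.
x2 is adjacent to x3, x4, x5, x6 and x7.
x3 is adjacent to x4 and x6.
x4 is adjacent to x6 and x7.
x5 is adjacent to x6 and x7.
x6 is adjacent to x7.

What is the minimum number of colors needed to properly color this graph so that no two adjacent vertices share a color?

4

x2, x4, x6, x7 are mutually adjacent (a clique of size 4), so at least 4 colors are needed.
4 colors suffice: color 1 → {x6}; color 2 → {x2}; color 3 → {x1, x3, x7}; color 4 → {x4, x5}. Each edge has distinct colors on its endpoints.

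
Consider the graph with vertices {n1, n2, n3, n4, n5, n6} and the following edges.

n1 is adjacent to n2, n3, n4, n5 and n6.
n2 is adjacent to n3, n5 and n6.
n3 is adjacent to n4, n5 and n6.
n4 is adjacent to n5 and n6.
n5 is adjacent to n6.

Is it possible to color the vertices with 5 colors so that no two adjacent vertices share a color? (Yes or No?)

Yes

The chromatic number is 5. n1, n2, n3, n5, n6 are mutually adjacent (a clique of size 5), so at least 5 colors are needed.
5 colors suffice: color 1 → {n3}; color 2 → {n6}; color 3 → {n1}; color 4 → {n5}; color 5 → {n2, n4}.
That is already a proper 5-coloring.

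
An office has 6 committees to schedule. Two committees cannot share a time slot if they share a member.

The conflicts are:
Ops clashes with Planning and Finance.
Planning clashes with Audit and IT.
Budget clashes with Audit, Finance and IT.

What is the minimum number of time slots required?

The cycle Audit-Budget-Finance-Ops-Planning-Audit has odd length 5, so it cannot be 2-colored; at least 3 time slots are needed.
A valid assignment using 3 time slots: Ops=3, Planning=1, Budget=1, Audit=2, Finance=2, IT=2. Every pair that conflicts lands in different time slots.

3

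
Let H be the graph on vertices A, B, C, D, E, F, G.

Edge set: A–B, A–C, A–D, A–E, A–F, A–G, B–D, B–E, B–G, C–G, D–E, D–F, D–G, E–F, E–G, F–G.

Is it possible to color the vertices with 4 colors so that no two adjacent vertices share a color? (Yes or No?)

A, B, D, E, G are mutually adjacent (a clique of size 5), so at least 5 colors are needed.
So 4 colors are not enough.

No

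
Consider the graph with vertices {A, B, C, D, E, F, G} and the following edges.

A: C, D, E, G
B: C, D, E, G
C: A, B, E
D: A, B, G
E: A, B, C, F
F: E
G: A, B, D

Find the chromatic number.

3

B, C, E are mutually adjacent, so at least 3 colors are needed.
3 colors suffice: color red → {A, B, F}; color blue → {E, G}; color green → {C, D}. Every edge joins two different colors.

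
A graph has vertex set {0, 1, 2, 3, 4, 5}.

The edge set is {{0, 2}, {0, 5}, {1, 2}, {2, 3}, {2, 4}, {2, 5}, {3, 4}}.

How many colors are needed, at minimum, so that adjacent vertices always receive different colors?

3

2, 3, 4 are pairwise adjacent, so at least 3 colors are needed.
One proper 3-coloring: 0=c, 1=b, 2=a, 3=c, 4=b, 5=b. Every edge joins two different colors.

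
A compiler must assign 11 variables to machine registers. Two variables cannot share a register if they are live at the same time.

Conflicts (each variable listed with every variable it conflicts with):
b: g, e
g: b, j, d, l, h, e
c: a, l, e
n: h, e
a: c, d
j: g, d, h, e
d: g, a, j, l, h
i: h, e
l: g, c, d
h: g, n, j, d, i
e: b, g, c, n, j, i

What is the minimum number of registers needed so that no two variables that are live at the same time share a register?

4

g, j, d, h pairwise conflict, so at least 4 registers are needed.
4 registers suffice: register 1 → {g, c, n, i}; register 2 → {a, l, h, e}; register 3 → {b, d}; register 4 → {j}. Each listed conflict is separated.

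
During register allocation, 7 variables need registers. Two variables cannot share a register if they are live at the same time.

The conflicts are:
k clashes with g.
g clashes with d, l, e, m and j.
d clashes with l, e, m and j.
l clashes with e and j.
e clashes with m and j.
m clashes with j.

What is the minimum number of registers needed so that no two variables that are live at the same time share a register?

5

g, d, l, e, j are mutually in conflict, so at least 5 registers are needed.
5 registers suffice: k=2, g=1, d=3, l=5, e=4, m=5, j=2. Every pair that conflicts lands in different registers.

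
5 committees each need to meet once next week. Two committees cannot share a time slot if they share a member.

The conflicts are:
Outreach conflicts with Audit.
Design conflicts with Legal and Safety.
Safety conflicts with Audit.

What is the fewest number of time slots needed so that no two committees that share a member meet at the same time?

Outreach and Audit conflict, so at least 2 time slots are needed.
A valid assignment using 2 time slots: Outreach=2, Design=1, Legal=2, Safety=2, Audit=1. Every pair that conflicts lands in different time slots.

2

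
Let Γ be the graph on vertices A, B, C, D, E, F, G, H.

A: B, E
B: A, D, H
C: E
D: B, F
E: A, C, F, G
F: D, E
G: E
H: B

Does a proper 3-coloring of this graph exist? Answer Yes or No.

Yes

The chromatic number is 3. The cycle B-A-E-F-D-B has odd length 5, so it cannot be 2-colored; at least 3 colors are needed.
3 colors suffice: color red → {B, E}; color blue → {A, C, F, G, H}; color green → {D}.
That is already a proper 3-coloring.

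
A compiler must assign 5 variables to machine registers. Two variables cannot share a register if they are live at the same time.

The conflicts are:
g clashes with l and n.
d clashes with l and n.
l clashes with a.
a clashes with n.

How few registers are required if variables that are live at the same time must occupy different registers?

2

g and n conflict, so at least 2 registers are needed.
2 registers suffice: register 1 → {l, n}; register 2 → {g, d, a}. No two conflicting variables share a register.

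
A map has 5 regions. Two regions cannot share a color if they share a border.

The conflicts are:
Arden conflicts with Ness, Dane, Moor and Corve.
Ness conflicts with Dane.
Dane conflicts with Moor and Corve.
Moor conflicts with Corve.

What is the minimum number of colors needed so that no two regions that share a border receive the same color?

4

Arden, Dane, Moor, Corve are mutually in conflict, so at least 4 colors are needed.
One proper 4-coloring: Arden=2, Ness=3, Dane=1, Moor=4, Corve=3. No two conflicting regions share a color.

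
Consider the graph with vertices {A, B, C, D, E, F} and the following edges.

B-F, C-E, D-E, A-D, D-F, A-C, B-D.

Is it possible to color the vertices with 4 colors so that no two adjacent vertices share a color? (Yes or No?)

Yes

The chromatic number is 3. B, D, F are pairwise adjacent, so at least 3 colors are needed.
3 colors suffice: A=blue, B=green, C=red, D=red, E=blue, F=blue.
Since 4 ≥ 3, a proper 4-coloring certainly exists.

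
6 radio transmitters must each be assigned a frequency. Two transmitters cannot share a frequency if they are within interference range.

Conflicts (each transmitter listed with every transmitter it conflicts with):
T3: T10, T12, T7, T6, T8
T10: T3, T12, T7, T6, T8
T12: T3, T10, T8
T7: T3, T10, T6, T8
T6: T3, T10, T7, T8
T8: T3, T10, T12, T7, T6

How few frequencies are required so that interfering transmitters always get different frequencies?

T3, T10, T7, T6, T8 all conflict with each other, so at least 5 frequencies are needed.
A valid assignment using 5 frequencies: T3=1, T10=3, T12=4, T7=5, T6=4, T8=2. Every pair that conflicts lands in different frequencies.

5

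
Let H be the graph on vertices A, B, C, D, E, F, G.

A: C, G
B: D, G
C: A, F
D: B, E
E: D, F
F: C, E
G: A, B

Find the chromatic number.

The cycle F-E-D-B-G-A-C-F has odd length 7, so it cannot be 2-colored; at least 3 colors are needed.
3 colors suffice: color 1 → {A, B, E}; color 2 → {D, F, G}; color 3 → {C}. Each edge has distinct colors on its endpoints.

3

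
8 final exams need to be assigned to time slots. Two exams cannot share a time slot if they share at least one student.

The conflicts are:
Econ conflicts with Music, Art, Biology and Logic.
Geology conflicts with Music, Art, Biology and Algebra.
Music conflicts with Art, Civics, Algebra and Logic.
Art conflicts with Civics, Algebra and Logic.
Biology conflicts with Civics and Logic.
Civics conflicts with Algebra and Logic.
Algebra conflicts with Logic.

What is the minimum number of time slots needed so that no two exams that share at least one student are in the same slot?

5

Music, Art, Civics, Algebra, Logic are mutually in conflict, so at least 5 time slots are needed.
A valid assignment using 5 time slots: Econ=4, Geology=2, Music=3, Art=1, Biology=1, Civics=4, Algebra=5, Logic=2. Each listed conflict is separated.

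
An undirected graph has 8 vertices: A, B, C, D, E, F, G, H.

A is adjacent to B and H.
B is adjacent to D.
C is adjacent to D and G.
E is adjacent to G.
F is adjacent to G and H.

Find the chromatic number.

3

The cycle A-H-F-G-C-D-B-A has odd length 7, so it cannot be 2-colored; at least 3 colors are needed.
One proper 3-coloring: A=2, B=1, C=2, D=3, E=2, F=2, G=1, H=1. Every edge joins two different colors.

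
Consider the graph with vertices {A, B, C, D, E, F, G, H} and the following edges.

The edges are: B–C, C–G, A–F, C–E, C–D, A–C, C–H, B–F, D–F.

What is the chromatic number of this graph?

C and H are adjacent, so at least 2 colors are needed.
A valid assignment using 2 colors: A=blue, B=blue, C=red, D=blue, E=blue, F=red, G=blue, H=blue. Each edge has distinct colors on its endpoints.

2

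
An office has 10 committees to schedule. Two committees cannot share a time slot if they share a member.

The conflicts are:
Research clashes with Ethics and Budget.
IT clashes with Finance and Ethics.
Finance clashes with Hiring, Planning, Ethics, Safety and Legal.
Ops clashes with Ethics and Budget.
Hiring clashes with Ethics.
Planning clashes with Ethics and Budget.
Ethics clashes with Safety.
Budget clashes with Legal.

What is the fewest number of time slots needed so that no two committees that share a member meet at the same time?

3

Finance, Hiring, Ethics all conflict with each other, so at least 3 time slots are needed.
A valid assignment using 3 time slots: Research=2, IT=3, Finance=2, Ops=2, Hiring=3, Planning=3, Ethics=1, Budget=1, Safety=3, Legal=3. Each listed conflict is separated.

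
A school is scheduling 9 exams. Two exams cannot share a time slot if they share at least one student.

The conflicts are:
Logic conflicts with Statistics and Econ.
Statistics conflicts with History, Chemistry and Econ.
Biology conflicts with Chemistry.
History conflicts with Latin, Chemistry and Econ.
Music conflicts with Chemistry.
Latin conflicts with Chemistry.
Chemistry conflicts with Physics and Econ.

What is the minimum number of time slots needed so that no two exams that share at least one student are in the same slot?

4

Statistics, History, Chemistry, Econ pairwise conflict, so at least 4 time slots are needed.
4 time slots suffice: time slot 1 → {Logic, Chemistry}; time slot 2 → {Biology, History, Music, Physics}; time slot 3 → {Latin, Econ}; time slot 4 → {Statistics}. Each listed conflict is separated.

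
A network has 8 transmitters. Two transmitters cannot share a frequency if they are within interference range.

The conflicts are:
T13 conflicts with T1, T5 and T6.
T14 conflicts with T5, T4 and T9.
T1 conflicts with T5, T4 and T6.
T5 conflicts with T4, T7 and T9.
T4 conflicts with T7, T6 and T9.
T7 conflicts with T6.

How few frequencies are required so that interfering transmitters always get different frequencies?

4

T14, T5, T4, T9 pairwise conflict, so at least 4 frequencies are needed.
4 frequencies suffice: frequency 1 → {T13, T4}; frequency 2 → {T5, T6}; frequency 3 → {T1, T7, T9}; frequency 4 → {T14}. No two conflicting transmitters share a frequency.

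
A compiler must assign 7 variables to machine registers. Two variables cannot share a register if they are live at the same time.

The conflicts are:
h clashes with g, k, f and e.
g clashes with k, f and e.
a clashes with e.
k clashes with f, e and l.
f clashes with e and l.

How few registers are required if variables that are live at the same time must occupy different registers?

5

h, g, k, f, e all conflict with each other, so at least 5 registers are needed.
5 registers suffice: register 1 → {e, l}; register 2 → {a, f}; register 3 → {k}; register 4 → {g}; register 5 → {h}. Every pair that conflicts lands in different registers.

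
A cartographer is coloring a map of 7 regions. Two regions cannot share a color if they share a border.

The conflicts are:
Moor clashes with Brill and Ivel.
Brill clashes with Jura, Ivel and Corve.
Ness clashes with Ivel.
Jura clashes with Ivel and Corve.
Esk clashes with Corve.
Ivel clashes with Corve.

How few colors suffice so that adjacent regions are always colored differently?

Brill, Jura, Ivel, Corve pairwise conflict, so at least 4 colors are needed.
4 colors suffice: color 1 → {Esk, Ivel}; color 2 → {Moor, Ness, Corve}; color 3 → {Brill}; color 4 → {Jura}. Every pair that conflicts lands in different colors.

4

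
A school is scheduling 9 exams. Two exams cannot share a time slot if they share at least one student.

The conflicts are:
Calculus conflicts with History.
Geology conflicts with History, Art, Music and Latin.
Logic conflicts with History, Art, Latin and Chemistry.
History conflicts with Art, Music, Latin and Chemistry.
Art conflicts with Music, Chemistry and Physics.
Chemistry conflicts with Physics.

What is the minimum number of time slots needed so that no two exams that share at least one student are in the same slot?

Logic, History, Art, Chemistry are mutually in conflict, so at least 4 time slots are needed.
Using 4 time slots: Calculus=2, Geology=3, Logic=3, History=1, Art=2, Music=4, Latin=2, Chemistry=4, Physics=1. Each listed conflict is separated.

4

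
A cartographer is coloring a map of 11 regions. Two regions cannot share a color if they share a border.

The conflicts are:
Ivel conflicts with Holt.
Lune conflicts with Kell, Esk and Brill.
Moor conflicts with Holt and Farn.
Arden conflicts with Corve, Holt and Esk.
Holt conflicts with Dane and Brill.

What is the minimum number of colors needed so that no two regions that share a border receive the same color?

3

The cycle Lune-Esk-Arden-Holt-Brill-Lune has odd length 5, so it cannot be 2-colored; at least 3 colors are needed.
3 colors suffice: Ivel=2, Lune=1, Moor=2, Arden=2, Corve=1, Holt=1, Dane=2, Kell=2, Esk=3, Brill=2, Farn=1. Each listed conflict is separated.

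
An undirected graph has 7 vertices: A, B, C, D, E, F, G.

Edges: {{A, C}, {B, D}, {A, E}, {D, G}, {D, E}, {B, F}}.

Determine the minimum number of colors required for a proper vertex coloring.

2

A and E are adjacent, so at least 2 colors are needed.
2 colors suffice: color red → {A, D, F}; color blue → {B, C, E, G}. Each edge has distinct colors on its endpoints.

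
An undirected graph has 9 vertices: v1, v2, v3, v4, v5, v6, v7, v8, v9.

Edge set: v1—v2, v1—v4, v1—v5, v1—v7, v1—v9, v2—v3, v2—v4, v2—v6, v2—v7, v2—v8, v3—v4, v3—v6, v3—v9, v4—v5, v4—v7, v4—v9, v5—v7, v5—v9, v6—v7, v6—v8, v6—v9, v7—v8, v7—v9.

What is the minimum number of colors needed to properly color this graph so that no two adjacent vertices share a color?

5

v1, v4, v5, v7, v9 are pairwise adjacent (a clique of size 5), so at least 5 colors are needed.
5 colors suffice: color 1 → {v3, v7}; color 2 → {v2, v9}; color 3 → {v4, v6}; color 4 → {v1, v8}; color 5 → {v5}. Each edge has distinct colors on its endpoints.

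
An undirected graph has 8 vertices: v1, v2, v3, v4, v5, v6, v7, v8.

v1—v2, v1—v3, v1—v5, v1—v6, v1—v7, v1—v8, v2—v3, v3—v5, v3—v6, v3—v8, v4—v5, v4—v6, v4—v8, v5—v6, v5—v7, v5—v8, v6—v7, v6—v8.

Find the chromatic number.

v1, v3, v5, v6, v8 are mutually adjacent (a clique of size 5), so at least 5 colors are needed.
5 colors suffice: color 1 → {v2, v5}; color 2 → {v1, v4}; color 3 → {v6}; color 4 → {v3, v7}; color 5 → {v8}. No two adjacent vertices share a color.

5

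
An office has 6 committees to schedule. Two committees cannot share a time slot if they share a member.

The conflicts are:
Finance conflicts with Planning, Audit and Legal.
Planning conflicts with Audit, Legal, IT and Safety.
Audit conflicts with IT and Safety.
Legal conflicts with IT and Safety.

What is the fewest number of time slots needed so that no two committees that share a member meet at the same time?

Finance, Planning, Legal all conflict with each other, so at least 3 time slots are needed.
3 time slots suffice: time slot 1 → {Planning}; time slot 2 → {Audit, Legal}; time slot 3 → {Finance, IT, Safety}. No two conflicting committees share a time slot.

3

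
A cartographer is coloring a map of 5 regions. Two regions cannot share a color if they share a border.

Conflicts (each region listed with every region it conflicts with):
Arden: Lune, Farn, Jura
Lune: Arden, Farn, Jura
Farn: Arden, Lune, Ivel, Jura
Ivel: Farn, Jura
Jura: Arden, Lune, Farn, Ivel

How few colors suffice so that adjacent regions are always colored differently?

Arden, Lune, Farn, Jura pairwise conflict, so at least 4 colors are needed.
4 colors suffice: Arden=4, Lune=3, Farn=2, Ivel=3, Jura=1. Every pair that conflicts lands in different colors.

4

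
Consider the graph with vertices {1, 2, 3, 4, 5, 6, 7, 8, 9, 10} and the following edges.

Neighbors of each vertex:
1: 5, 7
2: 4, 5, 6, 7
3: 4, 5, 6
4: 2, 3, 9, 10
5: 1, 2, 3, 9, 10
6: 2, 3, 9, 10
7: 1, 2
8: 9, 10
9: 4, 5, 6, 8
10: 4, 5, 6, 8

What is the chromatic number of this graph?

2 and 4 are adjacent, so at least 2 colors are needed.
One proper 2-coloring: 1=blue, 2=blue, 3=blue, 4=red, 5=red, 6=red, 7=red, 8=red, 9=blue, 10=blue. Each edge has distinct colors on its endpoints.

2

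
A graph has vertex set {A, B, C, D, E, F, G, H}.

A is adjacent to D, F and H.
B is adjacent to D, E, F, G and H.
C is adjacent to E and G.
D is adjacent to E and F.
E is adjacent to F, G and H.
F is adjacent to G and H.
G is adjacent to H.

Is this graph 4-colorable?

No

B, E, F, G, H form a clique, so at least 5 colors are needed.
So 4 colors are not enough.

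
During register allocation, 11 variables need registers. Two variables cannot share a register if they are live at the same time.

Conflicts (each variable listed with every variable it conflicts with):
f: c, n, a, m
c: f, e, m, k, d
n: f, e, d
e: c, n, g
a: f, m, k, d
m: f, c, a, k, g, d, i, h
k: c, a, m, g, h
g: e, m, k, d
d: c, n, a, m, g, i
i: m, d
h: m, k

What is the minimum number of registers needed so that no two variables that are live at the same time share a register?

c, m, d all conflict with each other, so at least 3 registers are needed.
A valid assignment using 3 registers: f=2, c=3, n=3, e=1, a=3, m=1, k=2, g=3, d=2, i=3, h=3. No two conflicting variables share a register.

3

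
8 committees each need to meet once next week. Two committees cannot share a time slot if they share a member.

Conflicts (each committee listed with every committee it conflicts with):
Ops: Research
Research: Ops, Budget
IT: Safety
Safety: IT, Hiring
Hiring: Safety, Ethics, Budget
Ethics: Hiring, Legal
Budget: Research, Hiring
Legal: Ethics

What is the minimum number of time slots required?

Research and Budget conflict, so at least 2 time slots are needed.
Using 2 time slots: Ops=2, Research=1, IT=1, Safety=2, Hiring=1, Ethics=2, Budget=2, Legal=1. Every pair that conflicts lands in different time slots.

2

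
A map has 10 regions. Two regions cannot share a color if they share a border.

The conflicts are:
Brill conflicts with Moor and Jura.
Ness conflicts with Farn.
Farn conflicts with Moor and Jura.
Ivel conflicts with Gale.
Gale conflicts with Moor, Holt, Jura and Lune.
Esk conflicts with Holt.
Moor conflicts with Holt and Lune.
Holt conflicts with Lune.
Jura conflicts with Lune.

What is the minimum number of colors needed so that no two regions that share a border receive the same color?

4

Gale, Moor, Holt, Lune are mutually in conflict, so at least 4 colors are needed.
4 colors suffice: color 1 → {Ness, Ivel, Esk, Moor, Jura}; color 2 → {Brill, Farn, Gale}; color 3 → {Lune}; color 4 → {Holt}. Each listed conflict is separated.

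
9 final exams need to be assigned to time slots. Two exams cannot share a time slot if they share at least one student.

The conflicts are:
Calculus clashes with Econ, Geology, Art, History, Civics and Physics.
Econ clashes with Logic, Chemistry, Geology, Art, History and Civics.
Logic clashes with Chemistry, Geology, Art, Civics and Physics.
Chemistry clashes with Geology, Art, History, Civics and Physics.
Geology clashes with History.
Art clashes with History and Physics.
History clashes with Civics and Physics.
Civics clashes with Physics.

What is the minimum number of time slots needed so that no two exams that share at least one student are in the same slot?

4

Calculus, Econ, History, Civics all conflict with each other, so at least 4 time slots are needed.
A valid assignment using 4 time slots: Calculus=1, Econ=2, Logic=3, Chemistry=1, Geology=4, Art=4, History=3, Civics=4, Physics=2. Every pair that conflicts lands in different time slots.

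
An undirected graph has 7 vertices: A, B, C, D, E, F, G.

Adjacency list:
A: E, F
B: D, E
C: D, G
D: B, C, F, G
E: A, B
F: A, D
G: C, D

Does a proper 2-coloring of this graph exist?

C, D, G form a triangle, so at least 3 colors are needed.
So 2 colors are not enough.

No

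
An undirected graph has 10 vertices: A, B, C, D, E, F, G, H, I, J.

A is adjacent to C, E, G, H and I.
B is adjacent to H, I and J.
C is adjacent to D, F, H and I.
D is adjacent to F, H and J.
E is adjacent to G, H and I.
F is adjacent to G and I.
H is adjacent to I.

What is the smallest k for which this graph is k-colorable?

4

A, E, H, I are pairwise adjacent (a clique of size 4), so at least 4 colors are needed.
4 colors suffice: A=3, B=3, C=4, D=1, E=4, F=2, G=1, H=2, I=1, J=2. No two adjacent vertices share a color.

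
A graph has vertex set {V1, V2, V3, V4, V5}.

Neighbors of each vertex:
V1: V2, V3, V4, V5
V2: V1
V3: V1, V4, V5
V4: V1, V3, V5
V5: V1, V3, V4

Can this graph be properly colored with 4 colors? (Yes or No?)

The chromatic number is 4. V1, V3, V4, V5 are pairwise adjacent (a clique of size 4), so at least 4 colors are needed.
4 colors suffice: color 1 → {V1}; color 2 → {V2, V3}; color 3 → {V4}; color 4 → {V5}.
That is already a proper 4-coloring.

Yes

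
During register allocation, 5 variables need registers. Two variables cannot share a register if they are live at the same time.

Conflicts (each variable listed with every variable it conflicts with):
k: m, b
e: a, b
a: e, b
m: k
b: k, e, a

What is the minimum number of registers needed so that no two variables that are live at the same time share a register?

3

e, a, b pairwise conflict, so at least 3 registers are needed.
3 registers suffice: register 1 → {m, b}; register 2 → {k, a}; register 3 → {e}. Each listed conflict is separated.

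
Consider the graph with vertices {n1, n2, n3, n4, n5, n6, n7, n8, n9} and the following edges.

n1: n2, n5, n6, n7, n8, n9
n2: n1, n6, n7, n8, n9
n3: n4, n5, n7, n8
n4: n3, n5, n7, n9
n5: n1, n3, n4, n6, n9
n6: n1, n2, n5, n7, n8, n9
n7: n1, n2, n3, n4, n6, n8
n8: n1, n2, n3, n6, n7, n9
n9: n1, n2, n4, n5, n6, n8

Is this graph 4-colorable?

No

n1, n2, n6, n8, n9 are mutually adjacent (a clique of size 5), so at least 5 colors are needed.
So 4 colors are not enough.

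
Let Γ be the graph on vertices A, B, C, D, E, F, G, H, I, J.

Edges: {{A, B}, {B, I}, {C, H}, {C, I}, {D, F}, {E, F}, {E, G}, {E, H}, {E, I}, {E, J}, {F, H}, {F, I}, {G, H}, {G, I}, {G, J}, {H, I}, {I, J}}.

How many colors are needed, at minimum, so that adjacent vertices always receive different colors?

4

E, G, I, J are pairwise adjacent (a clique of size 4), so at least 4 colors are needed.
4 colors suffice: color 1 → {A, D, I}; color 2 → {B, C, E}; color 3 → {H, J}; color 4 → {F, G}. Each edge has distinct colors on its endpoints.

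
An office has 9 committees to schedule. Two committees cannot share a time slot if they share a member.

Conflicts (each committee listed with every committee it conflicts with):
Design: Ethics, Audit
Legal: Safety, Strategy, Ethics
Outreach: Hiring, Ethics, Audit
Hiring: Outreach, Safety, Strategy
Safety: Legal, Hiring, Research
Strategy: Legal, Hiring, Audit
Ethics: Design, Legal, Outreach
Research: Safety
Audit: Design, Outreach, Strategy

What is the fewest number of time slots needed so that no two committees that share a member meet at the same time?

The cycle Outreach-Ethics-Legal-Safety-Hiring-Outreach has odd length 5, so it cannot be 2-colored; at least 3 time slots are needed.
3 time slots suffice: Design=1, Legal=1, Outreach=1, Hiring=2, Safety=3, Strategy=3, Ethics=2, Research=1, Audit=2. No two conflicting committees share a time slot.

3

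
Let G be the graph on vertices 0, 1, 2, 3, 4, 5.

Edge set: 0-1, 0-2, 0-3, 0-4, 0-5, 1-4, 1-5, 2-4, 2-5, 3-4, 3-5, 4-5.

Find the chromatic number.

0, 2, 4, 5 are pairwise adjacent (a clique of size 4), so at least 4 colors are needed.
4 colors suffice: color red → {4}; color blue → {5}; color green → {0}; color yellow → {1, 2, 3}. Every edge joins two different colors.

4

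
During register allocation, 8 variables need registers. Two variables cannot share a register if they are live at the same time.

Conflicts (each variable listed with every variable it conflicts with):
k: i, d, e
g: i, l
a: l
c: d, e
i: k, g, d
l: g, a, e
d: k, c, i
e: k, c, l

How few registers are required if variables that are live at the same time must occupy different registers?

3

k, i, d all conflict with each other, so at least 3 registers are needed.
3 registers suffice: register 1 → {l, d}; register 2 → {a, i, e}; register 3 → {k, g, c}. No two conflicting variables share a register.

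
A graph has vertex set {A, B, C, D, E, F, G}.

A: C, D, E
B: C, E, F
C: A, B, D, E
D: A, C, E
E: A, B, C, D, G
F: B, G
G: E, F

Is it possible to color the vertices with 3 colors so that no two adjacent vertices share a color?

No

A, C, D, E are mutually adjacent (a clique of size 4), so at least 4 colors are needed.
So 3 colors are not enough.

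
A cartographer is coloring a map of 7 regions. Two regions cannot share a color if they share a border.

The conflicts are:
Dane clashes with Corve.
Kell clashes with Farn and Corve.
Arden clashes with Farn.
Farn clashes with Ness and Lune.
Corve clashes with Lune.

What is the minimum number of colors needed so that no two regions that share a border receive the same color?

2

Farn and Lune conflict, so at least 2 colors are needed.
One proper 2-coloring: Dane=2, Kell=2, Arden=2, Farn=1, Ness=2, Corve=1, Lune=2. No two conflicting regions share a color.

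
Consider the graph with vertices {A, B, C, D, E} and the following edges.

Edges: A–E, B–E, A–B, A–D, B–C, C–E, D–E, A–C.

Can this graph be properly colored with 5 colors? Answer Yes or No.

Yes

The chromatic number is 4. A, B, C, E are mutually adjacent (a clique of size 4), so at least 4 colors are needed.
4 colors suffice: color red → {A}; color blue → {E}; color green → {B, D}; color yellow → {C}.
Since 5 ≥ 4, a proper 5-coloring certainly exists.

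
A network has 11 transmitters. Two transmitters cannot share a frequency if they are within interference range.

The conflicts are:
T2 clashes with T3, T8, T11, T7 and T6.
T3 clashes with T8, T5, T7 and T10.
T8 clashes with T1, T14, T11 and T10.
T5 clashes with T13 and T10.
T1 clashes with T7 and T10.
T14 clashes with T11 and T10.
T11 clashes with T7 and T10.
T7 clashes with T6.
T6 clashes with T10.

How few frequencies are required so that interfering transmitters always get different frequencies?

T8, T14, T11, T10 are mutually in conflict, so at least 4 frequencies are needed.
A valid assignment using 4 frequencies: T2=1, T3=3, T8=2, T5=2, T1=3, T14=4, T11=3, T7=2, T6=3, T13=1, T10=1. No two conflicting transmitters share a frequency.

4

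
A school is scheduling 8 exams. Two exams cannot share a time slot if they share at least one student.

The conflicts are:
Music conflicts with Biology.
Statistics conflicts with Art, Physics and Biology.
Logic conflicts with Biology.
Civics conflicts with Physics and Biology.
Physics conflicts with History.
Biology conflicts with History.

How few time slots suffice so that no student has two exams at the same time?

Biology and History conflict, so at least 2 time slots are needed.
A valid assignment using 2 time slots: Music=2, Statistics=2, Logic=2, Civics=2, Art=1, Physics=1, Biology=1, History=2. No two conflicting exams share a time slot.

2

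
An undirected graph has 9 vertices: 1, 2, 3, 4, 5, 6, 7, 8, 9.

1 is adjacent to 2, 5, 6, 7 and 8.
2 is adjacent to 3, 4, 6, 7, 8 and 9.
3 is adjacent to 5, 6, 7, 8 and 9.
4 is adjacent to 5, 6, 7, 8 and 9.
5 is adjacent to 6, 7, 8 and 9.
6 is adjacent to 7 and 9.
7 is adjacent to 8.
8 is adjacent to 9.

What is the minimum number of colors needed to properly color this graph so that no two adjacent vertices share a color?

1, 5, 7, 8 are pairwise adjacent (a clique of size 4), so at least 4 colors are needed.
4 colors suffice: 1=yellow, 2=red, 3=yellow, 4=yellow, 5=red, 6=blue, 7=green, 8=blue, 9=green. Every edge joins two different colors.

4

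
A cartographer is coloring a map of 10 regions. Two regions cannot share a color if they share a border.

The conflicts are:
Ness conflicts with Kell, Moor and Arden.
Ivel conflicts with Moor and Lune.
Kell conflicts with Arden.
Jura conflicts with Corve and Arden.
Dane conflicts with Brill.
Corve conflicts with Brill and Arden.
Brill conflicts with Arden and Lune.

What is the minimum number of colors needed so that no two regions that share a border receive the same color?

Ness, Kell, Arden pairwise conflict, so at least 3 colors are needed.
One proper 3-coloring: Ness=2, Ivel=2, Kell=3, Jura=2, Dane=1, Corve=3, Brill=2, Moor=1, Arden=1, Lune=1. No two conflicting regions share a color.

3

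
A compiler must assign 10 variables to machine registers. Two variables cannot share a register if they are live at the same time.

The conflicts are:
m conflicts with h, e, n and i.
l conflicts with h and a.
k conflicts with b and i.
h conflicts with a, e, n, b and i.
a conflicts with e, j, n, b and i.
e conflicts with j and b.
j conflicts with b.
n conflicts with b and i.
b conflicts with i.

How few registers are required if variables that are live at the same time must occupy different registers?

5

h, a, n, b, i pairwise conflict, so at least 5 registers are needed.
A valid assignment using 5 registers: m=1, l=1, k=2, h=3, a=2, e=4, j=3, n=5, b=1, i=4. Every pair that conflicts lands in different registers.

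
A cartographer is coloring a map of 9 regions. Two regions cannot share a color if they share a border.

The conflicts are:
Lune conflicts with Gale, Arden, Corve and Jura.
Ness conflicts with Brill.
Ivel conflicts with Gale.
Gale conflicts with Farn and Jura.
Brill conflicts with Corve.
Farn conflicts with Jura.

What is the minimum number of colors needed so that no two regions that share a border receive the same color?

3

Gale, Farn, Jura are mutually in conflict, so at least 3 colors are needed.
One proper 3-coloring: Lune=1, Ness=2, Ivel=1, Gale=2, Brill=1, Arden=2, Farn=1, Corve=2, Jura=3. No two conflicting regions share a color.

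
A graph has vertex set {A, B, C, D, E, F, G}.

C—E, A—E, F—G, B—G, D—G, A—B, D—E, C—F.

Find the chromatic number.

3

The cycle E-D-G-F-C-E has odd length 5, so it cannot be 2-colored; at least 3 colors are needed.
A valid assignment using 3 colors: A=blue, B=green, C=blue, D=blue, E=red, F=green, G=red. No two adjacent vertices share a color.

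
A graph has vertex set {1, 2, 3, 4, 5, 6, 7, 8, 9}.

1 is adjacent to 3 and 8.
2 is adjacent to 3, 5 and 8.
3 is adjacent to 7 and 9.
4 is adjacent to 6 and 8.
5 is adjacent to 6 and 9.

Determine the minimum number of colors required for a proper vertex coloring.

3

The cycle 6-4-8-2-5-6 has odd length 5, so it cannot be 2-colored; at least 3 colors are needed.
3 colors suffice: color red → {3, 5, 8}; color blue → {1, 2, 6, 7, 9}; color green → {4}. Every edge joins two different colors.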